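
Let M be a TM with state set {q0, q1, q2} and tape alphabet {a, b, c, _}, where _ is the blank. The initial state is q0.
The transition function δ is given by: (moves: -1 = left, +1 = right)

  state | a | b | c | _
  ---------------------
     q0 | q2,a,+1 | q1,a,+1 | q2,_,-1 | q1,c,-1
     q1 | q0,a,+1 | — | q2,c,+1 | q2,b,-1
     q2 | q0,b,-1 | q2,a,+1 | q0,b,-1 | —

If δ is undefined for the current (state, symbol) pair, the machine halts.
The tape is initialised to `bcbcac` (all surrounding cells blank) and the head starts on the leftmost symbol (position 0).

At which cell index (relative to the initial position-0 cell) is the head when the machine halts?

6

q0 | [b]cbcac_   read b → write a, move +1, go to q1
q1 | a[c]bcac_   read c → write c, move +1, go to q2
q2 | ac[b]cac_   read b → write a, move +1, go to q2
q2 | aca[c]ac_   read c → write b, move -1, go to q0
q0 | ac[a]bac_   read a → write a, move +1, go to q2
q2 | aca[b]ac_   read b → write a, move +1, go to q2
q2 | acaa[a]c_   read a → write b, move -1, go to q0
q0 | aca[a]bc_   read a → write a, move +1, go to q2
q2 | acaa[b]c_   read b → write a, move +1, go to q2
q2 | acaaa[c]_   read c → write b, move -1, go to q0
q0 | acaa[a]b_   read a → write a, move +1, go to q2
q2 | acaaa[b]_   read b → write a, move +1, go to q2
q2 | acaaaa[_]
At halt the head is at cell 6.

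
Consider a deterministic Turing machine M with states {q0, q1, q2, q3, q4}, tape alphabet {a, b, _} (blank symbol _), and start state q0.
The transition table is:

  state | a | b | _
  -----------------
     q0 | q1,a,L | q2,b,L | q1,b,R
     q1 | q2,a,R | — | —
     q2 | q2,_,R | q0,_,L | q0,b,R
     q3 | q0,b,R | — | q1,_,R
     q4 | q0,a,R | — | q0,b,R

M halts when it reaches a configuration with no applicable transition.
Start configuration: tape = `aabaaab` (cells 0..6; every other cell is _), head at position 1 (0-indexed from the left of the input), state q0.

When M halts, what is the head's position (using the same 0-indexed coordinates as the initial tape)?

q0 | a[a]baaab   read a → write a, move L, go to q1
q1 | [a]abaaab   read a → write a, move R, go to q2
q2 | a[a]baaab   read a → write _, move R, go to q2
q2 | a_[b]aaab   read b → write _, move L, go to q0
q0 | a[_]_aaab   read _ → write b, move R, go to q1
q1 | ab[_]aaab
At halt the head is at cell 2.

2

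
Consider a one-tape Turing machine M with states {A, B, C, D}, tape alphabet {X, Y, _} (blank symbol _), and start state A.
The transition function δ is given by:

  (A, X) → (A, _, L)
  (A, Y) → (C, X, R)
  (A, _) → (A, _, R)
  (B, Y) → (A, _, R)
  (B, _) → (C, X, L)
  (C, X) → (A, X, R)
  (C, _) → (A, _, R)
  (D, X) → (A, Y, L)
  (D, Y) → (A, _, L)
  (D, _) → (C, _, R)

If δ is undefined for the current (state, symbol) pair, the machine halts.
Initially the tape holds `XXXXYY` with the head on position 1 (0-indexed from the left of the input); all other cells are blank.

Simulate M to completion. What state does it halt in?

A | _X[X]XXYY   read X → write _, move L, go to A
A | _[X]_XXYY   read X → write _, move L, go to A
A | [_]__XXYY   read _ → write _, move R, go to A
A | _[_]_XXYY   read _ → write _, move R, go to A
A | __[_]XXYY   read _ → write _, move R, go to A
A | ___[X]XYY   read X → write _, move L, go to A
A | __[_]_XYY   read _ → write _, move R, go to A
A | ___[_]XYY   read _ → write _, move R, go to A
A | ____[X]YY   read X → write _, move L, go to A
A | ___[_]_YY   read _ → write _, move R, go to A
A | ____[_]YY   read _ → write _, move R, go to A
A | _____[Y]Y   read Y → write X, move R, go to C
C | _____X[Y]
No transition is defined for (C, Y); M halts in state C.

C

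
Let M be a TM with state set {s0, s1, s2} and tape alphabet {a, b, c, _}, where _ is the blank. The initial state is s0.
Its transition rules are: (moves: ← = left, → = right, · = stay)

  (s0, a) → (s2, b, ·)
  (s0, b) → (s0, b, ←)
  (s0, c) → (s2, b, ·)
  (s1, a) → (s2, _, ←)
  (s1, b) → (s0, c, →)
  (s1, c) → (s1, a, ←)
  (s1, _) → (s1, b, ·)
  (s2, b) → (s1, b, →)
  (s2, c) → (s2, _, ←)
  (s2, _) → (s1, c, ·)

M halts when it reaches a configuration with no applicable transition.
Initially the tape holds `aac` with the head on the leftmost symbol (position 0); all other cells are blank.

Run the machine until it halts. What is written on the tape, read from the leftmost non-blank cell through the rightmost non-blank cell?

bcbc

state=s0 head=0 tape=[a]ac__   (s0,a)→(s2,b,·)
state=s2 head=0 tape=[b]ac__   (s2,b)→(s1,b,→)
state=s1 head=1 tape=b[a]c__   (s1,a)→(s2,_,←)
state=s2 head=0 tape=[b]_c__   (s2,b)→(s1,b,→)
state=s1 head=1 tape=b[_]c__   (s1,_)→(s1,b,·)
state=s1 head=1 tape=b[b]c__   (s1,b)→(s0,c,→)
state=s0 head=2 tape=bc[c]__   (s0,c)→(s2,b,·)
state=s2 head=2 tape=bc[b]__   (s2,b)→(s1,b,→)
state=s1 head=3 tape=bcb[_]_   (s1,_)→(s1,b,·)
state=s1 head=3 tape=bcb[b]_   (s1,b)→(s0,c,→)
state=s0 head=4 tape=bcbc[_]
The non-blank tape span at halt is bcbc.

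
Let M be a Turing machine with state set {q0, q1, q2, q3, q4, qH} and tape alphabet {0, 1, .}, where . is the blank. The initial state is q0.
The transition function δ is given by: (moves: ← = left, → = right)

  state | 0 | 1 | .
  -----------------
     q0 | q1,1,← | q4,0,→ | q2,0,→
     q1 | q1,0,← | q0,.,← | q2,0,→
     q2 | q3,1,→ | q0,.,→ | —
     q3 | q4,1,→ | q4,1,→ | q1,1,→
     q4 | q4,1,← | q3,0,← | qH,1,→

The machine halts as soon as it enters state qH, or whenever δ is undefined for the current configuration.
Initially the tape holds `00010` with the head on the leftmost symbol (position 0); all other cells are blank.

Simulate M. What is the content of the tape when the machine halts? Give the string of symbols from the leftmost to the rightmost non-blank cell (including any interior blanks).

state=q0 head=0 tape=.[0]0010   (q0,0)→(q1,1,←)
state=q1 head=-1 tape=[.]10010   (q1,.)→(q2,0,→)
state=q2 head=0 tape=0[1]0010   (q2,1)→(q0,.,→)
state=q0 head=1 tape=0.[0]010   (q0,0)→(q1,1,←)
state=q1 head=0 tape=0[.]1010   (q1,.)→(q2,0,→)
state=q2 head=1 tape=00[1]010   (q2,1)→(q0,.,→)
state=q0 head=2 tape=00.[0]10   (q0,0)→(q1,1,←)
state=q1 head=1 tape=00[.]110   (q1,.)→(q2,0,→)
state=q2 head=2 tape=000[1]10   (q2,1)→(q0,.,→)
state=q0 head=3 tape=000.[1]0   (q0,1)→(q4,0,→)
state=q4 head=4 tape=000.0[0]   (q4,0)→(q4,1,←)
state=q4 head=3 tape=000.[0]1   (q4,0)→(q4,1,←)
state=q4 head=2 tape=000[.]11   (q4,.)→(qH,1,→)
state=qH head=3 tape=0001[1]1
The non-blank tape span at halt is 000111.

000111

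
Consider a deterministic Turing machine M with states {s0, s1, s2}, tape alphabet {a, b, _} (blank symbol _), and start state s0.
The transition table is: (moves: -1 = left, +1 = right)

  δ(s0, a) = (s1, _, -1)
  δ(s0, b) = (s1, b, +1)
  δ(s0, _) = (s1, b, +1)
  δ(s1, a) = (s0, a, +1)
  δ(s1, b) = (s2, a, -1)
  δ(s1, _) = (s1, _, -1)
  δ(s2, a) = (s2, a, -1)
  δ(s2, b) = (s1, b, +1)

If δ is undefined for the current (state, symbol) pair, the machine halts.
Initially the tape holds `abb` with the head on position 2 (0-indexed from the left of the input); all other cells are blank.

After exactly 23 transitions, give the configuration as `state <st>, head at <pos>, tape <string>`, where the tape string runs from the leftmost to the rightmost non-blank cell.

state s1, head at 3, tape abab

s0 | ab[b]__   read b → write b, move +1, go to s1
s1 | abb[_]_   read _ → write _, move -1, go to s1
s1 | ab[b]__   read b → write a, move -1, go to s2
s2 | a[b]a__   read b → write b, move +1, go to s1
s1 | ab[a]__   read a → write a, move +1, go to s0
s0 | aba[_]_   read _ → write b, move +1, go to s1
s1 | abab[_]   read _ → write _, move -1, go to s1
s1 | aba[b]_   read b → write a, move -1, go to s2
s2 | ab[a]a_   read a → write a, move -1, go to s2
s2 | a[b]aa_   read b → write b, move +1, go to s1
s1 | ab[a]a_   read a → write a, move +1, go to s0
s0 | aba[a]_   read a → write _, move -1, go to s1
s1 | ab[a]__   read a → write a, move +1, go to s0
s0 | aba[_]_   read _ → write b, move +1, go to s1
s1 | abab[_]   read _ → write _, move -1, go to s1
s1 | aba[b]_   read b → write a, move -1, go to s2
s2 | ab[a]a_   read a → write a, move -1, go to s2
s2 | a[b]aa_   read b → write b, move +1, go to s1
s1 | ab[a]a_   read a → write a, move +1, go to s0
s0 | aba[a]_   read a → write _, move -1, go to s1
s1 | ab[a]__   read a → write a, move +1, go to s0
s0 | aba[_]_   read _ → write b, move +1, go to s1
s1 | abab[_]   read _ → write _, move -1, go to s1
s1 | aba[b]_
After 23 steps: state s1, head at 3, tape abab.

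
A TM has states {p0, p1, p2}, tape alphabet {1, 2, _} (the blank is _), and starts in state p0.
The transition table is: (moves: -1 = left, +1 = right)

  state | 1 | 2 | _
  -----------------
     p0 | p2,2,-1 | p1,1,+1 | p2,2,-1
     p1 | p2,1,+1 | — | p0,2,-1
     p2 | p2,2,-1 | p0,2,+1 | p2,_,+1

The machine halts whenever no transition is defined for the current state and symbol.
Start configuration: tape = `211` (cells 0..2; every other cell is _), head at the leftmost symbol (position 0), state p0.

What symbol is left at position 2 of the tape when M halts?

state=p0 head=0 tape=_[2]11   (p0,2)→(p1,1,+1)
state=p1 head=1 tape=_1[1]1   (p1,1)→(p2,1,+1)
state=p2 head=2 tape=_11[1]   (p2,1)→(p2,2,-1)
state=p2 head=1 tape=_1[1]2   (p2,1)→(p2,2,-1)
state=p2 head=0 tape=_[1]22   (p2,1)→(p2,2,-1)
state=p2 head=-1 tape=[_]222   (p2,_)→(p2,_,+1)
state=p2 head=0 tape=_[2]22   (p2,2)→(p0,2,+1)
state=p0 head=1 tape=_2[2]2   (p0,2)→(p1,1,+1)
state=p1 head=2 tape=_21[2]
Cell 2 holds 2 when M halts.

2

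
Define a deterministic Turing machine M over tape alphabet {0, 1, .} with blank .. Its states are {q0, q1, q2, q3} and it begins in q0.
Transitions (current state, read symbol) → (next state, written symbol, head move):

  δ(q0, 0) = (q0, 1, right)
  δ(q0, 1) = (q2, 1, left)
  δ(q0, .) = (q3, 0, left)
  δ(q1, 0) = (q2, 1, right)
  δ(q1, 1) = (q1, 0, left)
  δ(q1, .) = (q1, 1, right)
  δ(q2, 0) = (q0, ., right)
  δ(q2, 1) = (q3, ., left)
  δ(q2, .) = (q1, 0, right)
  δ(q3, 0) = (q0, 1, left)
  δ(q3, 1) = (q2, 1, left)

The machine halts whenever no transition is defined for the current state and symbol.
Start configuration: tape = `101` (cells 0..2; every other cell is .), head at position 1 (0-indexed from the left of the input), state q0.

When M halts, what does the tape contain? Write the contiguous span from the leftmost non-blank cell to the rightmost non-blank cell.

1.01

q0 | .1[0]1   read 0 → write 1, move right, go to q0
q0 | .11[1]   read 1 → write 1, move left, go to q2
q2 | .1[1]1   read 1 → write ., move left, go to q3
q3 | .[1].1   read 1 → write 1, move left, go to q2
q2 | [.]1.1   read . → write 0, move right, go to q1
q1 | 0[1].1   read 1 → write 0, move left, go to q1
q1 | [0]0.1   read 0 → write 1, move right, go to q2
q2 | 1[0].1   read 0 → write ., move right, go to q0
q0 | 1.[.]1   read . → write 0, move left, go to q3
q3 | 1[.]01
The non-blank tape span at halt is 1.01.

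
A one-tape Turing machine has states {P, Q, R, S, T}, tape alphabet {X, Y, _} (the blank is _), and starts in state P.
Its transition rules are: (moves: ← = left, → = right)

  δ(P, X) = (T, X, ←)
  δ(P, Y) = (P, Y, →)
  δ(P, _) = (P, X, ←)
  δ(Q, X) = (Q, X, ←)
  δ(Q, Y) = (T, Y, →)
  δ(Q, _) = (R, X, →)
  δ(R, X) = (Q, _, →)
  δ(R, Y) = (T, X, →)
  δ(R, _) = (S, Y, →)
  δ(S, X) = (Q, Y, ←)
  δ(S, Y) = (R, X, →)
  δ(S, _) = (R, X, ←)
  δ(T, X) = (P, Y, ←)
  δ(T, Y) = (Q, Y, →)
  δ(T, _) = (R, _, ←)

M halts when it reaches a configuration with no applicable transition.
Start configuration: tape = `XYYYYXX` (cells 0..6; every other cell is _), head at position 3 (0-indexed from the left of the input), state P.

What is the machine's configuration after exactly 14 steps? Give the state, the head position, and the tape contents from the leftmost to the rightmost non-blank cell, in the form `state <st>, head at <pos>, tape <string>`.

state P, head at 5, tape XYYYYYY

state=P head=3 tape=XYY[Y]YXX   (P,Y)→(P,Y,→)
state=P head=4 tape=XYYY[Y]XX   (P,Y)→(P,Y,→)
state=P head=5 tape=XYYYY[X]X   (P,X)→(T,X,←)
state=T head=4 tape=XYYY[Y]XX   (T,Y)→(Q,Y,→)
state=Q head=5 tape=XYYYY[X]X   (Q,X)→(Q,X,←)
state=Q head=4 tape=XYYY[Y]XX   (Q,Y)→(T,Y,→)
state=T head=5 tape=XYYYY[X]X   (T,X)→(P,Y,←)
state=P head=4 tape=XYYY[Y]YX   (P,Y)→(P,Y,→)
state=P head=5 tape=XYYYY[Y]X   (P,Y)→(P,Y,→)
state=P head=6 tape=XYYYYY[X]   (P,X)→(T,X,←)
state=T head=5 tape=XYYYY[Y]X   (T,Y)→(Q,Y,→)
state=Q head=6 tape=XYYYYY[X]   (Q,X)→(Q,X,←)
state=Q head=5 tape=XYYYY[Y]X   (Q,Y)→(T,Y,→)
state=T head=6 tape=XYYYYY[X]   (T,X)→(P,Y,←)
state=P head=5 tape=XYYYY[Y]Y
After 14 steps: state P, head at 5, tape XYYYYYY.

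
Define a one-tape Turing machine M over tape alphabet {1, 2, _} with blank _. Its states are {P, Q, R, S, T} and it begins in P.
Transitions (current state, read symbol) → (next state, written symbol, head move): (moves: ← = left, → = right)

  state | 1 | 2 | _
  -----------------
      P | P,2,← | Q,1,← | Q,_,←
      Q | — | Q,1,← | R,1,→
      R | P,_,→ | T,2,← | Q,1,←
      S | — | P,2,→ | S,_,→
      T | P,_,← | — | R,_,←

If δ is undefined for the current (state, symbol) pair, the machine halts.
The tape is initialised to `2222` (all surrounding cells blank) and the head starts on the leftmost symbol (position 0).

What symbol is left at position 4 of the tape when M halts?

P | _[2]222_   read 2 → write 1, move ←, go to Q
Q | [_]1222_   read _ → write 1, move →, go to R
R | 1[1]222_   read 1 → write _, move →, go to P
P | 1_[2]22_   read 2 → write 1, move ←, go to Q
Q | 1[_]122_   read _ → write 1, move →, go to R
R | 11[1]22_   read 1 → write _, move →, go to P
P | 11_[2]2_   read 2 → write 1, move ←, go to Q
Q | 11[_]12_   read _ → write 1, move →, go to R
R | 111[1]2_   read 1 → write _, move →, go to P
P | 111_[2]_   read 2 → write 1, move ←, go to Q
Q | 111[_]1_   read _ → write 1, move →, go to R
R | 1111[1]_   read 1 → write _, move →, go to P
P | 1111_[_]   read _ → write _, move ←, go to Q
Q | 1111[_]_   read _ → write 1, move →, go to R
R | 11111[_]   read _ → write 1, move ←, go to Q
Q | 1111[1]1
Cell 4 holds 1 when M halts.

1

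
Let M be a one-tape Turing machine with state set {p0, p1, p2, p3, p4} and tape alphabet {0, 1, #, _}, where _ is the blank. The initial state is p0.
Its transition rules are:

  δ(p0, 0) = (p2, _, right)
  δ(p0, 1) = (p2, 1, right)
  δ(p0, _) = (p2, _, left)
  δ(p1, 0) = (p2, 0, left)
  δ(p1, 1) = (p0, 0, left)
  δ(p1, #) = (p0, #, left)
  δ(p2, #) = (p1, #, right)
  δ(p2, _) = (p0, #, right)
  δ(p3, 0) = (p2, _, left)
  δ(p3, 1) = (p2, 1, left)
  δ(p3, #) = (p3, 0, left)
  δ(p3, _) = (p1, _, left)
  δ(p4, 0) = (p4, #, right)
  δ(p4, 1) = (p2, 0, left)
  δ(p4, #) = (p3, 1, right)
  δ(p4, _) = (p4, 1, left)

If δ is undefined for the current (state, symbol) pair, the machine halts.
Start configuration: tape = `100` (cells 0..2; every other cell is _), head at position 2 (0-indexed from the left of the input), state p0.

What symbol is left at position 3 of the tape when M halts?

state=p0 head=2 tape=10[0]__   (p0,0)→(p2,_,right)
state=p2 head=3 tape=10_[_]_   (p2,_)→(p0,#,right)
state=p0 head=4 tape=10_#[_]   (p0,_)→(p2,_,left)
state=p2 head=3 tape=10_[#]_   (p2,#)→(p1,#,right)
state=p1 head=4 tape=10_#[_]
Cell 3 holds # when M halts.

#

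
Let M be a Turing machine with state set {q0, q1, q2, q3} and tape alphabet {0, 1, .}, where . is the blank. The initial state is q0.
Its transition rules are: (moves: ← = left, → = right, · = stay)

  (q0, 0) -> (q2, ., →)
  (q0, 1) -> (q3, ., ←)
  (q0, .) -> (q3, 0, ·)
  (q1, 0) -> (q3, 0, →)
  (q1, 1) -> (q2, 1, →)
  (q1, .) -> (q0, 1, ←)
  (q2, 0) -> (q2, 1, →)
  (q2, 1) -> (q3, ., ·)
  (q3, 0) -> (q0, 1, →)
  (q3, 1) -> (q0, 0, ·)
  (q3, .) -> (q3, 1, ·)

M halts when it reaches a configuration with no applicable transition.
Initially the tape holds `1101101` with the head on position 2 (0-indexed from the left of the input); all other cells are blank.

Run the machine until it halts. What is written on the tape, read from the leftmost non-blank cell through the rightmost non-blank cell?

11...1

q0 | 11[0]1101.   read 0 → write ., move →, go to q2
q2 | 11.[1]101.   read 1 → write ., move ·, go to q3
q3 | 11.[.]101.   read . → write 1, move ·, go to q3
q3 | 11.[1]101.   read 1 → write 0, move ·, go to q0
q0 | 11.[0]101.   read 0 → write ., move →, go to q2
q2 | 11..[1]01.   read 1 → write ., move ·, go to q3
q3 | 11..[.]01.   read . → write 1, move ·, go to q3
q3 | 11..[1]01.   read 1 → write 0, move ·, go to q0
q0 | 11..[0]01.   read 0 → write ., move →, go to q2
q2 | 11...[0]1.   read 0 → write 1, move →, go to q2
q2 | 11...1[1].   read 1 → write ., move ·, go to q3
q3 | 11...1[.].   read . → write 1, move ·, go to q3
q3 | 11...1[1].   read 1 → write 0, move ·, go to q0
q0 | 11...1[0].   read 0 → write ., move →, go to q2
q2 | 11...1.[.]
The non-blank tape span at halt is 11...1.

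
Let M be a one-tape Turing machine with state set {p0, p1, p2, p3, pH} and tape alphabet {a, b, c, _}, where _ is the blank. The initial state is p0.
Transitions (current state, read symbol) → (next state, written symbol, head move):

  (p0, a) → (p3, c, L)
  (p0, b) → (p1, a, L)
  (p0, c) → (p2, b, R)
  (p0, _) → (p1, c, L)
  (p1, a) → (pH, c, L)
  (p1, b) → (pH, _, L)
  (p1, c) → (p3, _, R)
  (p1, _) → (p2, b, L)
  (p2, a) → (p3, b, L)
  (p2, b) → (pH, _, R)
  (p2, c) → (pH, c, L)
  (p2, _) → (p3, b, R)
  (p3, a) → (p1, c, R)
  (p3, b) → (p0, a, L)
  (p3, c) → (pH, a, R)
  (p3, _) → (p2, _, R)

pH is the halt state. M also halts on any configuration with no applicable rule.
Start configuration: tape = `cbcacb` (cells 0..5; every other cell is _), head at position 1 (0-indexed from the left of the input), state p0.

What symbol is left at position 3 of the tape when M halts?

_

state=p0 head=1 tape=c[b]cacb   (p0,b)→(p1,a,L)
state=p1 head=0 tape=[c]acacb   (p1,c)→(p3,_,R)
state=p3 head=1 tape=_[a]cacb   (p3,a)→(p1,c,R)
state=p1 head=2 tape=_c[c]acb   (p1,c)→(p3,_,R)
state=p3 head=3 tape=_c_[a]cb   (p3,a)→(p1,c,R)
state=p1 head=4 tape=_c_c[c]b   (p1,c)→(p3,_,R)
state=p3 head=5 tape=_c_c_[b]   (p3,b)→(p0,a,L)
state=p0 head=4 tape=_c_c[_]a   (p0,_)→(p1,c,L)
state=p1 head=3 tape=_c_[c]ca   (p1,c)→(p3,_,R)
state=p3 head=4 tape=_c__[c]a   (p3,c)→(pH,a,R)
state=pH head=5 tape=_c__a[a]
Cell 3 holds _ when M halts.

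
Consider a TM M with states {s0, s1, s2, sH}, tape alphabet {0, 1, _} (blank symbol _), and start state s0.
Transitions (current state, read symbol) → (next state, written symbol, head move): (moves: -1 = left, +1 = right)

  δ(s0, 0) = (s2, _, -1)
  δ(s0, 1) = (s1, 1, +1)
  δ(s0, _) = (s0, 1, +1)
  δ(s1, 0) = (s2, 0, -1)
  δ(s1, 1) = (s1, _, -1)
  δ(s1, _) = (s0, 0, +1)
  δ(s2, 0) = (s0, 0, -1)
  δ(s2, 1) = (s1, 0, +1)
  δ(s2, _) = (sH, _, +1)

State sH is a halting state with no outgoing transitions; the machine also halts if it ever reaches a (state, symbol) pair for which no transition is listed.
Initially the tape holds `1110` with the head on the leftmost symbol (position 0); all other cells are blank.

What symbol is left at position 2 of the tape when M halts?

s0 | __[1]110   read 1 → write 1, move +1, go to s1
s1 | __1[1]10   read 1 → write _, move -1, go to s1
s1 | __[1]_10   read 1 → write _, move -1, go to s1
s1 | _[_]__10   read _ → write 0, move +1, go to s0
s0 | _0[_]_10   read _ → write 1, move +1, go to s0
s0 | _01[_]10   read _ → write 1, move +1, go to s0
s0 | _011[1]0   read 1 → write 1, move +1, go to s1
s1 | _0111[0]   read 0 → write 0, move -1, go to s2
s2 | _011[1]0   read 1 → write 0, move +1, go to s1
s1 | _0110[0]   read 0 → write 0, move -1, go to s2
s2 | _011[0]0   read 0 → write 0, move -1, go to s0
s0 | _01[1]00   read 1 → write 1, move +1, go to s1
s1 | _011[0]0   read 0 → write 0, move -1, go to s2
s2 | _01[1]00   read 1 → write 0, move +1, go to s1
s1 | _010[0]0   read 0 → write 0, move -1, go to s2
s2 | _01[0]00   read 0 → write 0, move -1, go to s0
s0 | _0[1]000   read 1 → write 1, move +1, go to s1
s1 | _01[0]00   read 0 → write 0, move -1, go to s2
s2 | _0[1]000   read 1 → write 0, move +1, go to s1
s1 | _00[0]00   read 0 → write 0, move -1, go to s2
s2 | _0[0]000   read 0 → write 0, move -1, go to s0
s0 | _[0]0000   read 0 → write _, move -1, go to s2
s2 | [_]_0000   read _ → write _, move +1, go to sH
sH | _[_]0000
Cell 2 holds 0 when M halts.

0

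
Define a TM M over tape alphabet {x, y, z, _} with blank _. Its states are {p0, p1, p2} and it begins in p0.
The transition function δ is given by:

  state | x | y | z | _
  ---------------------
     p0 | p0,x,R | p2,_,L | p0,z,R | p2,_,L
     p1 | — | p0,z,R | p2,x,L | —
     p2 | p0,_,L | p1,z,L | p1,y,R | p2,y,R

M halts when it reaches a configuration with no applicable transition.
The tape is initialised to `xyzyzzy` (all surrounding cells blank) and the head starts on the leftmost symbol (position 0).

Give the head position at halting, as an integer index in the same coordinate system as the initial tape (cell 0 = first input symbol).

6

state=p0 head=0 tape=__[x]yzyzzy   (p0,x)→(p0,x,R)
state=p0 head=1 tape=__x[y]zyzzy   (p0,y)→(p2,_,L)
state=p2 head=0 tape=__[x]_zyzzy   (p2,x)→(p0,_,L)
state=p0 head=-1 tape=_[_]__zyzzy   (p0,_)→(p2,_,L)
state=p2 head=-2 tape=[_]___zyzzy   (p2,_)→(p2,y,R)
state=p2 head=-1 tape=y[_]__zyzzy   (p2,_)→(p2,y,R)
state=p2 head=0 tape=yy[_]_zyzzy   (p2,_)→(p2,y,R)
state=p2 head=1 tape=yyy[_]zyzzy   (p2,_)→(p2,y,R)
state=p2 head=2 tape=yyyy[z]yzzy   (p2,z)→(p1,y,R)
state=p1 head=3 tape=yyyyy[y]zzy   (p1,y)→(p0,z,R)
state=p0 head=4 tape=yyyyyz[z]zy   (p0,z)→(p0,z,R)
state=p0 head=5 tape=yyyyyzz[z]y   (p0,z)→(p0,z,R)
state=p0 head=6 tape=yyyyyzzz[y]   (p0,y)→(p2,_,L)
state=p2 head=5 tape=yyyyyzz[z]_   (p2,z)→(p1,y,R)
state=p1 head=6 tape=yyyyyzzy[_]
At halt the head is at cell 6.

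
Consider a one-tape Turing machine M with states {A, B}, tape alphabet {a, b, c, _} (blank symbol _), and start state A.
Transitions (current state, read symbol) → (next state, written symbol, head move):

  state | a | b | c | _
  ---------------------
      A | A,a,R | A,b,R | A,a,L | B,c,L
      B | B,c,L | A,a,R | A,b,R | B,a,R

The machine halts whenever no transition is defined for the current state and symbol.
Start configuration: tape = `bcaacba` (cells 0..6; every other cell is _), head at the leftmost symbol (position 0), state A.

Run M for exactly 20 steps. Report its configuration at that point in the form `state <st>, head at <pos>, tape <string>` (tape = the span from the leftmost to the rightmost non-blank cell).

state=A head=0 tape=[b]caacba__   (A,b)→(A,b,R)
state=A head=1 tape=b[c]aacba__   (A,c)→(A,a,L)
state=A head=0 tape=[b]aaacba__   (A,b)→(A,b,R)
state=A head=1 tape=b[a]aacba__   (A,a)→(A,a,R)
state=A head=2 tape=ba[a]acba__   (A,a)→(A,a,R)
state=A head=3 tape=baa[a]cba__   (A,a)→(A,a,R)
state=A head=4 tape=baaa[c]ba__   (A,c)→(A,a,L)
state=A head=3 tape=baa[a]aba__   (A,a)→(A,a,R)
state=A head=4 tape=baaa[a]ba__   (A,a)→(A,a,R)
state=A head=5 tape=baaaa[b]a__   (A,b)→(A,b,R)
state=A head=6 tape=baaaab[a]__   (A,a)→(A,a,R)
state=A head=7 tape=baaaaba[_]_   (A,_)→(B,c,L)
state=B head=6 tape=baaaab[a]c_   (B,a)→(B,c,L)
state=B head=5 tape=baaaa[b]cc_   (B,b)→(A,a,R)
state=A head=6 tape=baaaaa[c]c_   (A,c)→(A,a,L)
state=A head=5 tape=baaaa[a]ac_   (A,a)→(A,a,R)
state=A head=6 tape=baaaaa[a]c_   (A,a)→(A,a,R)
state=A head=7 tape=baaaaaa[c]_   (A,c)→(A,a,L)
state=A head=6 tape=baaaaa[a]a_   (A,a)→(A,a,R)
state=A head=7 tape=baaaaaa[a]_   (A,a)→(A,a,R)
state=A head=8 tape=baaaaaaa[_]
After 20 steps: state A, head at 8, tape baaaaaaa.

state A, head at 8, tape baaaaaaa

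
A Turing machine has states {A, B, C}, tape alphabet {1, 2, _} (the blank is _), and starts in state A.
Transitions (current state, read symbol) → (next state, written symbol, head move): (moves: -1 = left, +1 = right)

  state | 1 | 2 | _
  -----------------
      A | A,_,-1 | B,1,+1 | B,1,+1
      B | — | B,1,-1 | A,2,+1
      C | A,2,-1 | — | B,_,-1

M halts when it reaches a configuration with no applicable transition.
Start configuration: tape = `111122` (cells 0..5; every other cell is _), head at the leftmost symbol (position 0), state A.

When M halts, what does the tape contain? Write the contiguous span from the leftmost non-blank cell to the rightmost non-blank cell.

1111211

A | _[1]11122   read 1 → write _, move -1, go to A
A | [_]_11122   read _ → write 1, move +1, go to B
B | 1[_]11122   read _ → write 2, move +1, go to A
A | 12[1]1122   read 1 → write _, move -1, go to A
A | 1[2]_1122   read 2 → write 1, move +1, go to B
B | 11[_]1122   read _ → write 2, move +1, go to A
A | 112[1]122   read 1 → write _, move -1, go to A
A | 11[2]_122   read 2 → write 1, move +1, go to B
B | 111[_]122   read _ → write 2, move +1, go to A
A | 1112[1]22   read 1 → write _, move -1, go to A
A | 111[2]_22   read 2 → write 1, move +1, go to B
B | 1111[_]22   read _ → write 2, move +1, go to A
A | 11112[2]2   read 2 → write 1, move +1, go to B
B | 111121[2]   read 2 → write 1, move -1, go to B
B | 11112[1]1
The non-blank tape span at halt is 1111211.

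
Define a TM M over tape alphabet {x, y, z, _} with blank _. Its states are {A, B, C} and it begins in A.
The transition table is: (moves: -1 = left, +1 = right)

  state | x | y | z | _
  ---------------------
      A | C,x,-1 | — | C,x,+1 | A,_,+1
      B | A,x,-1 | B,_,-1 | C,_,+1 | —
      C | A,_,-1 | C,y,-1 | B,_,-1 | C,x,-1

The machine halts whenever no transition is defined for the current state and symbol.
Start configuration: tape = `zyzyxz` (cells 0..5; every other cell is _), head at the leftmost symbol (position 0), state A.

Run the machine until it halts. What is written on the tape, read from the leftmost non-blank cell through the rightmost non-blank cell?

A | _[z]yzyxz   read z → write x, move +1, go to C
C | _x[y]zyxz   read y → write y, move -1, go to C
C | _[x]yzyxz   read x → write _, move -1, go to A
A | [_]_yzyxz   read _ → write _, move +1, go to A
A | _[_]yzyxz   read _ → write _, move +1, go to A
A | __[y]zyxz
The non-blank tape span at halt is yzyxz.

yzyxz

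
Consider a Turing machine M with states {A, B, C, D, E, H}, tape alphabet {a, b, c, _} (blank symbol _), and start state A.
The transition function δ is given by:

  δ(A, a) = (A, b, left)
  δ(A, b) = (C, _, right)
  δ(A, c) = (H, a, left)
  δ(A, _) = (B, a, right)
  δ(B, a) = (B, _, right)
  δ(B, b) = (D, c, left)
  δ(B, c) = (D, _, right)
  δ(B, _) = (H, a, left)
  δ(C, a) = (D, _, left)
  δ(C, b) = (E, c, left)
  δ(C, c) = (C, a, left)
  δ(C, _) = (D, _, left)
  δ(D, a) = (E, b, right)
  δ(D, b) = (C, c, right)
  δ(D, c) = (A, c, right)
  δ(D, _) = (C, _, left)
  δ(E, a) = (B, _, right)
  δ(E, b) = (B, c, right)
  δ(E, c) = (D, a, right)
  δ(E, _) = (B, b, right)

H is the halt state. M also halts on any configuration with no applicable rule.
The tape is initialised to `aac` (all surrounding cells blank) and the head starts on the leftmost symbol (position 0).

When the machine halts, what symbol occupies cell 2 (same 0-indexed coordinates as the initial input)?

a

state=A head=0 tape=_[a]ac_   (A,a)→(A,b,left)
state=A head=-1 tape=[_]bac_   (A,_)→(B,a,right)
state=B head=0 tape=a[b]ac_   (B,b)→(D,c,left)
state=D head=-1 tape=[a]cac_   (D,a)→(E,b,right)
state=E head=0 tape=b[c]ac_   (E,c)→(D,a,right)
state=D head=1 tape=ba[a]c_   (D,a)→(E,b,right)
state=E head=2 tape=bab[c]_   (E,c)→(D,a,right)
state=D head=3 tape=baba[_]   (D,_)→(C,_,left)
state=C head=2 tape=bab[a]_   (C,a)→(D,_,left)
state=D head=1 tape=ba[b]__   (D,b)→(C,c,right)
state=C head=2 tape=bac[_]_   (C,_)→(D,_,left)
state=D head=1 tape=ba[c]__   (D,c)→(A,c,right)
state=A head=2 tape=bac[_]_   (A,_)→(B,a,right)
state=B head=3 tape=baca[_]   (B,_)→(H,a,left)
state=H head=2 tape=bac[a]a
Cell 2 holds a when M halts.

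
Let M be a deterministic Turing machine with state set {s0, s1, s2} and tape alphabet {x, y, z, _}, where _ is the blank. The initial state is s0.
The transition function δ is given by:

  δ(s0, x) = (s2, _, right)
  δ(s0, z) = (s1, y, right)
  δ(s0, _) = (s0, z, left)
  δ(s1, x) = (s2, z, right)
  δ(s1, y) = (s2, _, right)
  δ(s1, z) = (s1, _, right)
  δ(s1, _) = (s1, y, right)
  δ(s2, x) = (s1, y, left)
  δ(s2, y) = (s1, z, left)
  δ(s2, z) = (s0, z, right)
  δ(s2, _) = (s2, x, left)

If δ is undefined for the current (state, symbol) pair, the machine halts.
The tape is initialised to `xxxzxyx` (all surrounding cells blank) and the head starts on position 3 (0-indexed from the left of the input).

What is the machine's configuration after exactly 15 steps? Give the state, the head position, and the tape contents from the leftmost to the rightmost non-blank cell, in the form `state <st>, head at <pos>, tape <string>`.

state s1, head at 8, tape xxxy__zyy

state=s0 head=3 tape=xxx[z]xyx__   (s0,z)→(s1,y,right)
state=s1 head=4 tape=xxxy[x]yx__   (s1,x)→(s2,z,right)
state=s2 head=5 tape=xxxyz[y]x__   (s2,y)→(s1,z,left)
state=s1 head=4 tape=xxxy[z]zx__   (s1,z)→(s1,_,right)
state=s1 head=5 tape=xxxy_[z]x__   (s1,z)→(s1,_,right)
state=s1 head=6 tape=xxxy__[x]__   (s1,x)→(s2,z,right)
state=s2 head=7 tape=xxxy__z[_]_   (s2,_)→(s2,x,left)
state=s2 head=6 tape=xxxy__[z]x_   (s2,z)→(s0,z,right)
state=s0 head=7 tape=xxxy__z[x]_   (s0,x)→(s2,_,right)
state=s2 head=8 tape=xxxy__z_[_]   (s2,_)→(s2,x,left)
state=s2 head=7 tape=xxxy__z[_]x   (s2,_)→(s2,x,left)
state=s2 head=6 tape=xxxy__[z]xx   (s2,z)→(s0,z,right)
state=s0 head=7 tape=xxxy__z[x]x   (s0,x)→(s2,_,right)
state=s2 head=8 tape=xxxy__z_[x]   (s2,x)→(s1,y,left)
state=s1 head=7 tape=xxxy__z[_]y   (s1,_)→(s1,y,right)
state=s1 head=8 tape=xxxy__zy[y]
After 15 steps: state s1, head at 8, tape xxxy__zyy.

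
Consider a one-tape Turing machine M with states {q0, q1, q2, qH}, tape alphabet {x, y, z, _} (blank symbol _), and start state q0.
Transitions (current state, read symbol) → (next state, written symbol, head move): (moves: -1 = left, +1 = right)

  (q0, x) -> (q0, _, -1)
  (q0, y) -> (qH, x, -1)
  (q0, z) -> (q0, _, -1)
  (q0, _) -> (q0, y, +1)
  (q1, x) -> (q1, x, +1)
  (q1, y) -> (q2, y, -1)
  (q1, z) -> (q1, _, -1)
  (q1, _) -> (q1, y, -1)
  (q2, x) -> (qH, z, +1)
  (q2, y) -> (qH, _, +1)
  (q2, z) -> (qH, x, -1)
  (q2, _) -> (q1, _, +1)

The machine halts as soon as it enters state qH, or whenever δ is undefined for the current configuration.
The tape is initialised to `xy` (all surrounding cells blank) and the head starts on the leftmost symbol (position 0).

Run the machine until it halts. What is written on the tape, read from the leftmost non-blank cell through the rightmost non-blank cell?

q0 | _[x]y   read x → write _, move -1, go to q0
q0 | [_]_y   read _ → write y, move +1, go to q0
q0 | y[_]y   read _ → write y, move +1, go to q0
q0 | yy[y]   read y → write x, move -1, go to qH
qH | y[y]x
The non-blank tape span at halt is yyx.

yyx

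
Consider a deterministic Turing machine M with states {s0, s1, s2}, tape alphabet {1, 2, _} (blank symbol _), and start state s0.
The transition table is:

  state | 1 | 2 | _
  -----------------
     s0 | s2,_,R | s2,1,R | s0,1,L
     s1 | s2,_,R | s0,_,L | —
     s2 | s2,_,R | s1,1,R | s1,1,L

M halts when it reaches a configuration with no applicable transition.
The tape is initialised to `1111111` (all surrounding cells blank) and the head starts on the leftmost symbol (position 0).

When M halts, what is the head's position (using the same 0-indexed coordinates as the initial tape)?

6

s0 | [1]111111_   read 1 → write _, move R, go to s2
s2 | _[1]11111_   read 1 → write _, move R, go to s2
s2 | __[1]1111_   read 1 → write _, move R, go to s2
s2 | ___[1]111_   read 1 → write _, move R, go to s2
s2 | ____[1]11_   read 1 → write _, move R, go to s2
s2 | _____[1]1_   read 1 → write _, move R, go to s2
s2 | ______[1]_   read 1 → write _, move R, go to s2
s2 | _______[_]   read _ → write 1, move L, go to s1
s1 | ______[_]1
At halt the head is at cell 6.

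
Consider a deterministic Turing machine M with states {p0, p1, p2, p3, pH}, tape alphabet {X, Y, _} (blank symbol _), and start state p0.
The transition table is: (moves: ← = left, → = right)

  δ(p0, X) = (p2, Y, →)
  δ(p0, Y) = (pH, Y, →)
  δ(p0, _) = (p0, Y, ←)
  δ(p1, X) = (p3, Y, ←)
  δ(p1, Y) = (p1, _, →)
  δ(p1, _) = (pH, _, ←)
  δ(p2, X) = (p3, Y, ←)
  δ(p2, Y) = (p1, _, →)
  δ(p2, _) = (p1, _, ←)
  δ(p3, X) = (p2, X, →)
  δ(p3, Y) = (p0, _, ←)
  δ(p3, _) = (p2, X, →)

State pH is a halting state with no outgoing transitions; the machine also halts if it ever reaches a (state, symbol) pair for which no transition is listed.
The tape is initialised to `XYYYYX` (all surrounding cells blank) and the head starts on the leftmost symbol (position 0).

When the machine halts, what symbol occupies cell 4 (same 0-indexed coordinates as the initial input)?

state=p0 head=0 tape=[X]YYYYX_   (p0,X)→(p2,Y,→)
state=p2 head=1 tape=Y[Y]YYYX_   (p2,Y)→(p1,_,→)
state=p1 head=2 tape=Y_[Y]YYX_   (p1,Y)→(p1,_,→)
state=p1 head=3 tape=Y__[Y]YX_   (p1,Y)→(p1,_,→)
state=p1 head=4 tape=Y___[Y]X_   (p1,Y)→(p1,_,→)
state=p1 head=5 tape=Y____[X]_   (p1,X)→(p3,Y,←)
state=p3 head=4 tape=Y___[_]Y_   (p3,_)→(p2,X,→)
state=p2 head=5 tape=Y___X[Y]_   (p2,Y)→(p1,_,→)
state=p1 head=6 tape=Y___X_[_]   (p1,_)→(pH,_,←)
state=pH head=5 tape=Y___X[_]_
Cell 4 holds X when M halts.

X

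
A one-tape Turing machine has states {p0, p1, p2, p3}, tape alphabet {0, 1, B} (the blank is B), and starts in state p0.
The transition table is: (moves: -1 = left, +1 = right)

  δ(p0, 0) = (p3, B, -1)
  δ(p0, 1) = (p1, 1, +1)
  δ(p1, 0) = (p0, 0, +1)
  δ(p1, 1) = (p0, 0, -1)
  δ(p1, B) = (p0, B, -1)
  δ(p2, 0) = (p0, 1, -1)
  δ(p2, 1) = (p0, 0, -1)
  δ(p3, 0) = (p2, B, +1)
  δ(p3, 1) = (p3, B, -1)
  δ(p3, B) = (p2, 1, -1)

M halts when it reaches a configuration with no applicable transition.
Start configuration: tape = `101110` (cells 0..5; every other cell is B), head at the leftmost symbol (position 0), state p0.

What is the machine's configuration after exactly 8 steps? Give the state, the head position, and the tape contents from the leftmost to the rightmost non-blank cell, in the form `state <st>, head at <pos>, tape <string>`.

state p0, head at 6, tape 101010

state=p0 head=0 tape=[1]01110B   (p0,1)→(p1,1,+1)
state=p1 head=1 tape=1[0]1110B   (p1,0)→(p0,0,+1)
state=p0 head=2 tape=10[1]110B   (p0,1)→(p1,1,+1)
state=p1 head=3 tape=101[1]10B   (p1,1)→(p0,0,-1)
state=p0 head=2 tape=10[1]010B   (p0,1)→(p1,1,+1)
state=p1 head=3 tape=101[0]10B   (p1,0)→(p0,0,+1)
state=p0 head=4 tape=1010[1]0B   (p0,1)→(p1,1,+1)
state=p1 head=5 tape=10101[0]B   (p1,0)→(p0,0,+1)
state=p0 head=6 tape=101010[B]
After 8 steps: state p0, head at 6, tape 101010.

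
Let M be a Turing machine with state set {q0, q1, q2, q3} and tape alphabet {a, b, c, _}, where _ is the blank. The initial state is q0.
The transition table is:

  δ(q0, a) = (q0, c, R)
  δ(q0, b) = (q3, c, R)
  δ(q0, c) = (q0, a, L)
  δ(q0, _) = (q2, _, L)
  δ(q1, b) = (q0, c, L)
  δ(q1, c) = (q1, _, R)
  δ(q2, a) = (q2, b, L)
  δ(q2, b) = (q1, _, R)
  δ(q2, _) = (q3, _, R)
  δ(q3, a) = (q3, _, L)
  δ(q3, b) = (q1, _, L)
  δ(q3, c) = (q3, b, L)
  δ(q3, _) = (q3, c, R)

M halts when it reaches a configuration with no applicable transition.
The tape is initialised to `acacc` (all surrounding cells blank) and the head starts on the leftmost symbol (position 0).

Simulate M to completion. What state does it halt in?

q0 | __[a]cacc   read a → write c, move R, go to q0
q0 | __c[c]acc   read c → write a, move L, go to q0
q0 | __[c]aacc   read c → write a, move L, go to q0
q0 | _[_]aaacc   read _ → write _, move L, go to q2
q2 | [_]_aaacc   read _ → write _, move R, go to q3
q3 | _[_]aaacc   read _ → write c, move R, go to q3
q3 | _c[a]aacc   read a → write _, move L, go to q3
q3 | _[c]_aacc   read c → write b, move L, go to q3
q3 | [_]b_aacc   read _ → write c, move R, go to q3
q3 | c[b]_aacc   read b → write _, move L, go to q1
q1 | [c]__aacc   read c → write _, move R, go to q1
q1 | _[_]_aacc
No transition is defined for (q1, _); M halts in state q1.

q1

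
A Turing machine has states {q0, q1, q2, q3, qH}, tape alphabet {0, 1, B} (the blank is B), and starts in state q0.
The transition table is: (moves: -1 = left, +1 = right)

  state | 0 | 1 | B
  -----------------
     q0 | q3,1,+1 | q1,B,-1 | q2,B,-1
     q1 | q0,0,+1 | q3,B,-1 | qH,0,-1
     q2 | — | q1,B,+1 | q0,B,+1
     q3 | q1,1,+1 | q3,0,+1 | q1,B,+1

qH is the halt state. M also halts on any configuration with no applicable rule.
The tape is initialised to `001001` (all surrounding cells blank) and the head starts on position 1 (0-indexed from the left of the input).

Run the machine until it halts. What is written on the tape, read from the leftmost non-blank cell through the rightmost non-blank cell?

q0 | 0[0]1001   read 0 → write 1, move +1, go to q3
q3 | 01[1]001   read 1 → write 0, move +1, go to q3
q3 | 010[0]01   read 0 → write 1, move +1, go to q1
q1 | 0101[0]1   read 0 → write 0, move +1, go to q0
q0 | 01010[1]   read 1 → write B, move -1, go to q1
q1 | 0101[0]B   read 0 → write 0, move +1, go to q0
q0 | 01010[B]   read B → write B, move -1, go to q2
q2 | 0101[0]B
The non-blank tape span at halt is 01010.

01010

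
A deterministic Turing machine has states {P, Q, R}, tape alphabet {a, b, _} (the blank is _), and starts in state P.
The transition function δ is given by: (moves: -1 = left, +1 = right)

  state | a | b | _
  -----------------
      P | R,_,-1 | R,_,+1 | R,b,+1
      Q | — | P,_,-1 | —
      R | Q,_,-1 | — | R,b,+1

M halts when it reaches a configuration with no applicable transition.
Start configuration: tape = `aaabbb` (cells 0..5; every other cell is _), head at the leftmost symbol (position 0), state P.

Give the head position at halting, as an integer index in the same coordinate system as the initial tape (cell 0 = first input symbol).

3

P | _[a]aabbb   read a → write _, move -1, go to R
R | [_]_aabbb   read _ → write b, move +1, go to R
R | b[_]aabbb   read _ → write b, move +1, go to R
R | bb[a]abbb   read a → write _, move -1, go to Q
Q | b[b]_abbb   read b → write _, move -1, go to P
P | [b]__abbb   read b → write _, move +1, go to R
R | _[_]_abbb   read _ → write b, move +1, go to R
R | _b[_]abbb   read _ → write b, move +1, go to R
R | _bb[a]bbb   read a → write _, move -1, go to Q
Q | _b[b]_bbb   read b → write _, move -1, go to P
P | _[b]__bbb   read b → write _, move +1, go to R
R | __[_]_bbb   read _ → write b, move +1, go to R
R | __b[_]bbb   read _ → write b, move +1, go to R
R | __bb[b]bb
At halt the head is at cell 3.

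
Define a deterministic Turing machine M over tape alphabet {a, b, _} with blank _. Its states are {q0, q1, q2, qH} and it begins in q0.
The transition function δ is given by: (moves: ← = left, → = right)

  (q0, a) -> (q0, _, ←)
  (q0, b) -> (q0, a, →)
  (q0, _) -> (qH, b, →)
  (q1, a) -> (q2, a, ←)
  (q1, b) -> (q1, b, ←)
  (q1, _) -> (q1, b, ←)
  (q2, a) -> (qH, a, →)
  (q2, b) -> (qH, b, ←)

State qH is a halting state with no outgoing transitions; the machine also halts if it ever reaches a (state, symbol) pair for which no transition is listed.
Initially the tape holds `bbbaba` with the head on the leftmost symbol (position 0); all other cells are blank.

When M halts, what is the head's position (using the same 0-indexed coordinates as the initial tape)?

q0 | _[b]bbaba   read b → write a, move →, go to q0
q0 | _a[b]baba   read b → write a, move →, go to q0
q0 | _aa[b]aba   read b → write a, move →, go to q0
q0 | _aaa[a]ba   read a → write _, move ←, go to q0
q0 | _aa[a]_ba   read a → write _, move ←, go to q0
q0 | _a[a]__ba   read a → write _, move ←, go to q0
q0 | _[a]___ba   read a → write _, move ←, go to q0
q0 | [_]____ba   read _ → write b, move →, go to qH
qH | b[_]___ba
At halt the head is at cell 0.

0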